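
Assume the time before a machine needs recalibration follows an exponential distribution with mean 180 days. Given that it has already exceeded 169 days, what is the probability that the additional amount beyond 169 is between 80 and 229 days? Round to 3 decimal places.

0.361

The rate is λ = 1/180 = 0.00555556 per day.
Memoryless: the residual past 169 is again Exp(λ).
P(80 < residual < 229) = e^(−λ·80) − e^(−λ·229) = 0.64118 − 0.28021 ≈ 0.361.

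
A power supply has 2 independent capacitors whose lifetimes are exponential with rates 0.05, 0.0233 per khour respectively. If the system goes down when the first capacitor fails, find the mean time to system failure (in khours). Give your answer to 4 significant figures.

13.64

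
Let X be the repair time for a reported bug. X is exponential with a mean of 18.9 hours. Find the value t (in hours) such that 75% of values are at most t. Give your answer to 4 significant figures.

26.20

The rate is λ = 1/18.9 = 0.0529101 per hour.
Set 1 − e^(−λt) = 0.75, so t = −ln(0.25)/λ = 1.3863/0.0529101 ≈ 26.201 hours.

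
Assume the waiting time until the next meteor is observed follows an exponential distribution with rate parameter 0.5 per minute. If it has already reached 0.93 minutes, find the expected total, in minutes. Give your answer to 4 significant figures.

By memorylessness, E[X | X > 0.93] = 0.93 + 1/λ = 0.93 + 2 = 2.93 minutes.

2.930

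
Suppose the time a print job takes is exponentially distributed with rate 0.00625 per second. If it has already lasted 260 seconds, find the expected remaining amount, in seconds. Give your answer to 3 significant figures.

160

By memorylessness, the remaining amount past any threshold is again Exp(λ) with mean 1/λ = 160 seconds.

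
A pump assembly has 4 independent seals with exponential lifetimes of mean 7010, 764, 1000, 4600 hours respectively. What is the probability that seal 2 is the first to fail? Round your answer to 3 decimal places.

0.490

Rates: λ_i = 1/mean_i → 0.000142653, 0.0013089, 0.001, 0.000217391; Σλ = 0.00266895.
P(seal 2 first) = λ_2/Σλ = 0.0013089/0.00266895 ≈ 0.490.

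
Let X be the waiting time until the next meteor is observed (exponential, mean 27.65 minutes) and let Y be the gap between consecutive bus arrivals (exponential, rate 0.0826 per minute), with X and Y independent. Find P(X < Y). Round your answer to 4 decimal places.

0.3045

λ_1 = 1/27.65 = 0.0361664, λ_2 = 0.0826.
For independent exponentials, P(X < Y) = λ_1/(λ_1+λ_2) = 0.0361664/0.118766 ≈ 0.3045.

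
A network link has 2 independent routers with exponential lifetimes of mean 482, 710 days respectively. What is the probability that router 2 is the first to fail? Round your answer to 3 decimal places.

0.404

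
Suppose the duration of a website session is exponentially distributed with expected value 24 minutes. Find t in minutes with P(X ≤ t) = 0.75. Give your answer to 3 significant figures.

33.3

The rate is λ = 1/24 = 0.0416667 per minute.
Set 1 − e^(−λt) = 0.75, so t = −ln(0.25)/λ = 1.3863/0.0416667 ≈ 33.2711 minutes.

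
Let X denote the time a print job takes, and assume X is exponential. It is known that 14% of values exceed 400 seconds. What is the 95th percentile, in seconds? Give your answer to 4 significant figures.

609.5

e^(−λ·400) = 0.14 ⇒ λ = −ln(0.14)/400 = 0.00491528.
95th percentile: 1 − e^(−λt) = 0.95, t = −ln(0.05)/λ = 609.473 seconds.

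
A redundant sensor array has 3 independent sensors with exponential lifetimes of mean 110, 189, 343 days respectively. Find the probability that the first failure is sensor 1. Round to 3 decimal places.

0.526

Rates: λ_i = 1/mean_i → 0.00909091, 0.00529101, 0.00291545; Σλ = 0.0172974.
P(sensor 1 first) = λ_1/Σλ = 0.00909091/0.0172974 ≈ 0.526.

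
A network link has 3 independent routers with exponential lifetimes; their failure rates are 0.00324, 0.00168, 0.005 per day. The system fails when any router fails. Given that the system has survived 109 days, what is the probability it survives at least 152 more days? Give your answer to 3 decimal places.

Time to first failure ~ Exp(Σλ) with Σλ = 0.00992.
By memorylessness, P(T > 109+152 | T > 109) = P(T > 152) = e^(−0.00992·152) ≈ 0.221.

0.221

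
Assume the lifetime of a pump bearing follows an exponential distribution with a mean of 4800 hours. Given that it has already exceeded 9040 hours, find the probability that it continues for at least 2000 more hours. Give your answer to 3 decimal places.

0.659

The rate is λ = 1/4800 = 0.000208333 per hour.
The exponential is memoryless, so the remaining time is again Exp(λ): the condition X > 9040 is irrelevant.
P(X > 2000) = e^(−0.41667) ≈ 0.659.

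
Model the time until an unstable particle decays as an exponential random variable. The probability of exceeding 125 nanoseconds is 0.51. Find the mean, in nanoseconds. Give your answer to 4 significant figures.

185.6

e^(−λ·125) = 0.51 ⇒ λ = −ln(0.51)/125 = 0.00538676.
Mean = 1/λ = 185.64 nanoseconds.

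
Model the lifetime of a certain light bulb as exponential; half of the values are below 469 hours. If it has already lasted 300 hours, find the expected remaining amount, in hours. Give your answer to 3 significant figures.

677

For an exponential, median = ln(2)/λ, so λ = ln 2 / 469 = 0.00147793 per hour.
By memorylessness, the remaining amount past any threshold is again Exp(λ) with mean 1/λ = 676.624 hours.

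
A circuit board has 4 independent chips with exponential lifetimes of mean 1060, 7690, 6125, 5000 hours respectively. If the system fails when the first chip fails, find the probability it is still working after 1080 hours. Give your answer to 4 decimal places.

The first failure time is exponential with rate Σλ_i = 1/1060 + 1/7690 + 1/6125 + 1/5000 = 0.0014367 per hour.
P(min > 1080) = e^(−0.0014367·1080) = e^(−1.5516) ≈ 0.2119.

0.2119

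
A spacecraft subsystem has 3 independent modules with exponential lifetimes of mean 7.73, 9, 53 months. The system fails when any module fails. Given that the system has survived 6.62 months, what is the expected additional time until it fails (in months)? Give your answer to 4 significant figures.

First-failure rate Σλ = 1/7.73 + 1/9 + 1/53 = 0.259345.
By memorylessness the expected residual is 1/Σλ = 3.85587 months, regardless of the 6.62 already elapsed.

3.856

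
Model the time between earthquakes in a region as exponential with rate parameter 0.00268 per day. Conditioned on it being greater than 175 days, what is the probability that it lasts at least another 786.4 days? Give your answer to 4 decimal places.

0.1215

By the memoryless property, P(X > 175+786.4 | X > 175) = P(X > 786.4).
P(X > 786.4) = e^(−2.1076) ≈ 0.1215.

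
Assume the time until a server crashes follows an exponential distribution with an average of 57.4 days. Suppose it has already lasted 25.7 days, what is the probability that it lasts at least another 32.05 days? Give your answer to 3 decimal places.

The rate is λ = 1/57.4 = 0.0174216 per day.
P(X > s+t | X > s) = e^(−λ(s+t))/e^(−λs) = e^(−λt), independent of s = 25.7.
P(X > 32.05) = e^(−0.55836) ≈ 0.572.

0.572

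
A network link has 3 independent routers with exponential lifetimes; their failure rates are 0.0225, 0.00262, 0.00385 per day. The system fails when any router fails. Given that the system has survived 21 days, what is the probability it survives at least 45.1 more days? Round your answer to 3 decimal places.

0.271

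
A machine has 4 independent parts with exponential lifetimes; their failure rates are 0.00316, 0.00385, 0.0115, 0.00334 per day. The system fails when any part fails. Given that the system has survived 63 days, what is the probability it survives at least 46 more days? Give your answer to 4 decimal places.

Time to first failure ~ Exp(Σλ) with Σλ = 0.02185.
By memorylessness, P(T > 63+46 | T > 63) = P(T > 46) = e^(−0.02185·46) ≈ 0.3660.

0.3660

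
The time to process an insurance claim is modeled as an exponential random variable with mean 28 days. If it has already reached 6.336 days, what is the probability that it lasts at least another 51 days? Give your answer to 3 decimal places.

0.162

The rate is λ = 1/28 = 0.0357143 per day.
By the memoryless property, P(X > 6.336+51 | X > 6.336) = P(X > 51).
P(X > 51) = e^(−1.8214) ≈ 0.162.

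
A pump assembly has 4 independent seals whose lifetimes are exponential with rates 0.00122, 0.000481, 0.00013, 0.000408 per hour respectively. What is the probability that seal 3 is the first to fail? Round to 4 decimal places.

0.0581

The time to first failure is exponential with rate Σλ = 0.00122 + 0.000481 + 0.00013 + 0.000408 = 0.002239.
P(seal 3 first) = λ_3/Σλ = 0.00013/0.002239 ≈ 0.0581.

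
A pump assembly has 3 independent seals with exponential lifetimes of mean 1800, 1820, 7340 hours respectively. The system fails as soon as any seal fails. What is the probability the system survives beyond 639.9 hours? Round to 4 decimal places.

0.4519

The first failure time is exponential with rate Σλ_i = 1/1800 + 1/1820 + 1/7340 = 0.00124125 per hour.
P(min > 639.9) = e^(−0.00124125·639.9) = e^(−0.79427) ≈ 0.4519.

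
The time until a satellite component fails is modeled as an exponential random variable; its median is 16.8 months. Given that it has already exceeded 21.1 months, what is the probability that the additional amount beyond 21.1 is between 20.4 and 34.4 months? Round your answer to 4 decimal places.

For an exponential, median = ln(2)/λ, so λ = ln 2 / 16.8 = 0.0412588 per month.
Memoryless: the residual past 21.1 is again Exp(λ).
P(20.4 < residual < 34.4) = e^(−λ·20.4) − e^(−λ·34.4) = 0.43099 − 0.24188 ≈ 0.1891.

0.1891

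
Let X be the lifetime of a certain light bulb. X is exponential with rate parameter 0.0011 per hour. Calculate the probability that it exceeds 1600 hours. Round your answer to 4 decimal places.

P(X > 1600) = e^(−λ·1600) = e^(−1.76) ≈ 0.1720.

0.1720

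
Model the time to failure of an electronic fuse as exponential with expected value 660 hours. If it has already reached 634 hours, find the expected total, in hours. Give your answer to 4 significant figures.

1294

The rate is λ = 1/660 = 0.00151515 per hour.
By memorylessness, E[X | X > 634] = 634 + 1/λ = 634 + 660 = 1294 hours.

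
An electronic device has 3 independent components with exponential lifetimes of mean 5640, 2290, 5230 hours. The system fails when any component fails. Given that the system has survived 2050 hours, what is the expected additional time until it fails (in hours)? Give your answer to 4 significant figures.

First-failure rate Σλ = 1/5640 + 1/2290 + 1/5230 = 0.000805191.
By memorylessness the expected residual is 1/Σλ = 1241.94 hours, regardless of the 2050 already elapsed.

1242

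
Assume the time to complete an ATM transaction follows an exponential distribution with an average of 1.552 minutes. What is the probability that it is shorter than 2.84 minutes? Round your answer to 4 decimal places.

The rate is λ = 1/1.552 = 0.64433 per minute.
P(X ≤ 2.84) = 1 − e^(−λ·2.84) = 1 − e^(−1.8299) ≈ 0.8396.

0.8396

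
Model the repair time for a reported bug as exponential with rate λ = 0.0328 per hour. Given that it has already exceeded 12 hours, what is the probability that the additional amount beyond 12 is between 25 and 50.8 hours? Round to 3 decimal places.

Memoryless: the residual past 12 is again Exp(λ).
P(25 < residual < 50.8) = e^(−λ·25) − e^(−λ·50.8) = 0.44043 − 0.18896 ≈ 0.251.

0.251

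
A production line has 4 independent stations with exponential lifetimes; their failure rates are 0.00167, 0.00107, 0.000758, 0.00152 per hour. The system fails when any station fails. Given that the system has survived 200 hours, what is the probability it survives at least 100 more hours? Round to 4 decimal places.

Time to first failure ~ Exp(Σλ) with Σλ = 0.005018.
By memorylessness, P(T > 200+100 | T > 200) = P(T > 100) = e^(−0.005018·100) ≈ 0.6054.

0.6054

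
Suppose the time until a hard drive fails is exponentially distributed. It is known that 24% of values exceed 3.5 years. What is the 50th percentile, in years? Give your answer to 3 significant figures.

1.70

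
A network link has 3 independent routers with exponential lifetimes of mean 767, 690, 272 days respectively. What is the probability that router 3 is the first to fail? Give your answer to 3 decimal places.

0.572

Rates: λ_i = 1/mean_i → 0.00130378, 0.00144928, 0.00367647; Σλ = 0.00642953.
P(router 3 first) = λ_3/Σλ = 0.00367647/0.00642953 ≈ 0.572.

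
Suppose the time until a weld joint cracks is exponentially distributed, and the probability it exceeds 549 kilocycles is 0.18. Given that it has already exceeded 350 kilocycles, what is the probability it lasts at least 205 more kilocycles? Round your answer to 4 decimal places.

0.5271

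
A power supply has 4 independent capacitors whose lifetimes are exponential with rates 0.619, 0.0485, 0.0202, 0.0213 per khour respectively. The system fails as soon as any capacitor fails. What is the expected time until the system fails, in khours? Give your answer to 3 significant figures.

1.41

The time to first failure is exponential with rate Σλ = 0.619 + 0.0485 + 0.0202 + 0.0213 = 0.709.
E[min] = 1/Σλ = 1/0.709 = 1.41044 khours.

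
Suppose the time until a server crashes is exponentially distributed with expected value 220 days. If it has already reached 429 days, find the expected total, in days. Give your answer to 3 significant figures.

The rate is λ = 1/220 = 0.00454545 per day.
By memorylessness, E[X | X > 429] = 429 + 1/λ = 429 + 220 = 649 days.

649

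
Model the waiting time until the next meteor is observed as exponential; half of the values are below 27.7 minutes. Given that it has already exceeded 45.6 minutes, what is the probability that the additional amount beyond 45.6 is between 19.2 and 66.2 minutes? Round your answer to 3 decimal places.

0.428

For an exponential, median = ln(2)/λ, so λ = ln 2 / 27.7 = 0.0250234 per minute.
Memoryless: the residual past 45.6 is again Exp(λ).
P(19.2 < residual < 66.2) = e^(−λ·19.2) − e^(−λ·66.2) = 0.61851 − 0.19080 ≈ 0.428.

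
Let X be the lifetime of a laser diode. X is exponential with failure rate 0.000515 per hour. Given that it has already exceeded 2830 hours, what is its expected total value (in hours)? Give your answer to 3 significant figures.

By memorylessness, E[X | X > 2830] = 2830 + 1/λ = 2830 + 1941.75 = 4771.75 hours.

4770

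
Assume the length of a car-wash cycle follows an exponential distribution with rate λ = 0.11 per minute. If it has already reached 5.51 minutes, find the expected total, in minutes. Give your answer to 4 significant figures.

By memorylessness, E[X | X > 5.51] = 5.51 + 1/λ = 5.51 + 9.09091 = 14.6009 minutes.

14.60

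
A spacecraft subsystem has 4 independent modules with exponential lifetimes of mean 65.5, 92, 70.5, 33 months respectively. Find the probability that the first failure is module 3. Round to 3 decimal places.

0.201

Rates: λ_i = 1/mean_i → 0.0152672, 0.0108696, 0.0141844, 0.030303; Σλ = 0.0706242.
P(module 3 first) = λ_3/Σλ = 0.0141844/0.0706242 ≈ 0.201.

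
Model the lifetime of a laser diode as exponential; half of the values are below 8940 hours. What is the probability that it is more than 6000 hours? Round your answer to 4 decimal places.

0.6280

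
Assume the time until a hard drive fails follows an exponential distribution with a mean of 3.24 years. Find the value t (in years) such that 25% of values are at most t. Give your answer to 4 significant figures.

0.9321

The rate is λ = 1/3.24 = 0.308642 per year.
Set 1 − e^(−λt) = 0.25, so t = −ln(0.75)/λ = 0.28768/0.308642 ≈ 0.93209 years.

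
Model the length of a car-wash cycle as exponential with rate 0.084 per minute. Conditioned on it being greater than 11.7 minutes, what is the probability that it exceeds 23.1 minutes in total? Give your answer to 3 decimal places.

By the memoryless property, P(X > 11.7+11.4 | X > 11.7) = P(X > 11.4).
P(X > 11.4) = e^(−0.9576) ≈ 0.384.

0.384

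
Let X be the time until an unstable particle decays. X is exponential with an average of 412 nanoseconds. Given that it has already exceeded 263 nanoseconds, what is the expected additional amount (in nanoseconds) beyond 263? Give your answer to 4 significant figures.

412.0

The rate is λ = 1/412 = 0.00242718 per nanosecond.
By memorylessness, the remaining amount past any threshold is again Exp(λ) with mean 1/λ = 412 nanoseconds.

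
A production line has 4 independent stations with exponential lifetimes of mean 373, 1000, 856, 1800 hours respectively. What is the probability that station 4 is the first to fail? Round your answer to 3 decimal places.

0.103

Rates: λ_i = 1/mean_i → 0.00268097, 0.001, 0.00116822, 0.000555556; Σλ = 0.00540475.
P(station 4 first) = λ_4/Σλ = 0.000555556/0.00540475 ≈ 0.103.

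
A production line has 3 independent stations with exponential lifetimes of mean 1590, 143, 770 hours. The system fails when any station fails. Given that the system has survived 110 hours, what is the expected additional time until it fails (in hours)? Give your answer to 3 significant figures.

First-failure rate Σλ = 1/1590 + 1/143 + 1/770 = 0.00892064.
By memorylessness the expected residual is 1/Σλ = 112.1 hours, regardless of the 110 already elapsed.

112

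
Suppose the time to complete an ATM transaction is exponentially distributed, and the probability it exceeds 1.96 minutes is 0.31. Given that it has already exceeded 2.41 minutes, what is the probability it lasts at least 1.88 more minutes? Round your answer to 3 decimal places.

From e^(−λ·1.96) = 0.31, λ = −ln(0.31)/1.96 = 0.597542.
Memoryless: P(X > 2.41+1.88 | X > 2.41) = P(X > 1.88) = e^(−0.597542·1.88) ≈ 0.325.

0.325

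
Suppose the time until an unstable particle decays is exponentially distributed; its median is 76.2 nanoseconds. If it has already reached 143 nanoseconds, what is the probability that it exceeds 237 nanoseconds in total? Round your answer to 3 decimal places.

For an exponential, median = ln(2)/λ, so λ = ln 2 / 76.2 = 0.00909642 per nanosecond.
The exponential is memoryless, so the remaining time is again Exp(λ): the condition X > 143 is irrelevant.
P(X > 94) = e^(−0.85506) ≈ 0.425.

0.425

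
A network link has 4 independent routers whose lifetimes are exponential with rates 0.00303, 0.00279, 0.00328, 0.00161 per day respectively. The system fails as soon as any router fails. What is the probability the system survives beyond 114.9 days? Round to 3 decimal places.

0.292

The time to first failure is exponential with rate Σλ = 0.00303 + 0.00279 + 0.00328 + 0.00161 = 0.01071.
P(min > 114.9) = e^(−0.01071·114.9) = e^(−1.2306) ≈ 0.292.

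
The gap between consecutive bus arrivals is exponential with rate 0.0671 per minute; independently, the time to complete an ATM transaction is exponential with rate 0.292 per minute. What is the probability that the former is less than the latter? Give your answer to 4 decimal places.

λ_1 = 0.0671, λ_2 = 0.292.
For independent exponentials, P(the former < the latter) = λ_1/(λ_1+λ_2) = 0.0671/0.3591 ≈ 0.1869.

0.1869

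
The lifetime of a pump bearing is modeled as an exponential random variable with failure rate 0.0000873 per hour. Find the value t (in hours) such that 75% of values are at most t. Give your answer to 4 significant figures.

Set 1 − e^(−λt) = 0.75, so t = −ln(0.25)/λ = 1.3863/0.0000873 ≈ 15879.7 hours.

15880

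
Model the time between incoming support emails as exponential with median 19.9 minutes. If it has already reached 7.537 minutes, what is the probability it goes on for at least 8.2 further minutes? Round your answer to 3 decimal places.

0.752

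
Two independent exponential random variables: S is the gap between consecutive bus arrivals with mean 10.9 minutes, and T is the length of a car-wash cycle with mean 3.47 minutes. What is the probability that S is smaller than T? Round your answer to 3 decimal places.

0.241

λ_1 = 1/10.9 = 0.0917431, λ_2 = 1/3.47 = 0.288184.
For independent exponentials, P(S < T) = λ_1/(λ_1+λ_2) = 0.0917431/0.379928 ≈ 0.241.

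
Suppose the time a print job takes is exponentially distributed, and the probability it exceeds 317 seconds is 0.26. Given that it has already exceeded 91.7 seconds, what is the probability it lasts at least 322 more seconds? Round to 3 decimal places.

From e^(−λ·317) = 0.26, λ = −ln(0.26)/317 = 0.00424944.
Memoryless: P(X > 91.7+322 | X > 91.7) = P(X > 322) = e^(−0.00424944·322) ≈ 0.255.

0.255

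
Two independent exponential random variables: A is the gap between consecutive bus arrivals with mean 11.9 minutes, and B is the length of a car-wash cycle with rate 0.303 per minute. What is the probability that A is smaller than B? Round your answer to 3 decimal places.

λ_1 = 1/11.9 = 0.0840336, λ_2 = 0.303.
For independent exponentials, P(A < B) = λ_1/(λ_1+λ_2) = 0.0840336/0.387034 ≈ 0.217.

0.217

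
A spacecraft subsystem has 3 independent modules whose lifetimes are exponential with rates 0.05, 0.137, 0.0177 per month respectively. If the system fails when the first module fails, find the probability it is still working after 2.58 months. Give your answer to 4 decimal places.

0.5897

The time to first failure is exponential with rate Σλ = 0.05 + 0.137 + 0.0177 = 0.2047.
P(min > 2.58) = e^(−0.2047·2.58) = e^(−0.52813) ≈ 0.5897.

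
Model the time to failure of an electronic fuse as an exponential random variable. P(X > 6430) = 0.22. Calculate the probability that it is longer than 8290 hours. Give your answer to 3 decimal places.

e^(−λ·6430) = 0.22 ⇒ λ = −ln(0.22)/6430 = 0.000235479.
P(X > 8290) = e^(−0.000235479·8290) = e^(−1.9521) ≈ 0.142.

0.142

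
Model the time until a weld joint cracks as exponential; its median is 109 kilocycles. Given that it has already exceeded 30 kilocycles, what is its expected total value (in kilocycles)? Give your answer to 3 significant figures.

187

For an exponential, median = ln(2)/λ, so λ = ln 2 / 109 = 0.00635915 per kilocycle.
By memorylessness, E[X | X > 30] = 30 + 1/λ = 30 + 157.254 = 187.254 kilocycles.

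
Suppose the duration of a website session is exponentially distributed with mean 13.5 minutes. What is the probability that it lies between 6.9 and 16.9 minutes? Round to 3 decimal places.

0.314

The rate is λ = 1/13.5 = 0.0740741 per minute.
P(6.9 < X < 16.9) = e^(−λ·6.9) − e^(−λ·16.9) = 0.59983 − 0.28597 ≈ 0.314.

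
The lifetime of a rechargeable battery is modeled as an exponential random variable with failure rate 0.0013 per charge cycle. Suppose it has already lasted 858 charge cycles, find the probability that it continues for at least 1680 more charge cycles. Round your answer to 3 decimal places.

By the memoryless property, P(X > 858+1680 | X > 858) = P(X > 1680).
P(X > 1680) = e^(−2.184) ≈ 0.113.

0.113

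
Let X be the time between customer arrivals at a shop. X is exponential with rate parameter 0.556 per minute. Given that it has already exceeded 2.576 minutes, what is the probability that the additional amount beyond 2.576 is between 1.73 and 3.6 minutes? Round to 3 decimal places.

0.247

Memoryless: the residual past 2.576 is again Exp(λ).
P(1.73 < residual < 3.6) = e^(−λ·1.73) − e^(−λ·3.6) = 0.38217 − 0.13512 ≈ 0.247.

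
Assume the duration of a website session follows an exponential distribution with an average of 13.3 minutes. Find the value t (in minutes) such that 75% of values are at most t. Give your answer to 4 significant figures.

The rate is λ = 1/13.3 = 0.075188 per minute.
Set 1 − e^(−λt) = 0.75, so t = −ln(0.25)/λ = 1.3863/0.075188 ≈ 18.4377 minutes.

18.44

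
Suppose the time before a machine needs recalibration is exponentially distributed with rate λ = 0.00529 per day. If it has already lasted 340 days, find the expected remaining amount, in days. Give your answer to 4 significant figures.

By memorylessness, the remaining amount past any threshold is again Exp(λ) with mean 1/λ = 189.036 days.

189.0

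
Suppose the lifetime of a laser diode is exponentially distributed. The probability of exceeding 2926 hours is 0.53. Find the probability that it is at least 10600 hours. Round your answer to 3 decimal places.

0.100

e^(−λ·2926) = 0.53 ⇒ λ = −ln(0.53)/2926 = 0.000216978.
P(X > 10600) = e^(−0.000216978·10600) = e^(−2.3) ≈ 0.100.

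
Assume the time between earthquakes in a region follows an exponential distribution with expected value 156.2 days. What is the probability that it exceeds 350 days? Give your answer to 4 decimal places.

0.1064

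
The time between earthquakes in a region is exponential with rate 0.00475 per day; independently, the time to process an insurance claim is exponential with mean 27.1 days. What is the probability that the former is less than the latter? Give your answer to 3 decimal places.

0.114

λ_1 = 0.00475, λ_2 = 1/27.1 = 0.0369004.
For independent exponentials, P(the former < the latter) = λ_1/(λ_1+λ_2) = 0.00475/0.0416504 ≈ 0.114.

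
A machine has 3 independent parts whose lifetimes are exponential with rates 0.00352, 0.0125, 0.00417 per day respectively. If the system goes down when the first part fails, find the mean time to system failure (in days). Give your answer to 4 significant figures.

49.53

The time to first failure is exponential with rate Σλ = 0.00352 + 0.0125 + 0.00417 = 0.02019.
E[min] = 1/Σλ = 1/0.02019 = 49.5295 days.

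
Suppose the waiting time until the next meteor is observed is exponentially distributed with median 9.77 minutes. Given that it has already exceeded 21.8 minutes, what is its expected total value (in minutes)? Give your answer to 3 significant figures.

For an exponential, median = ln(2)/λ, so λ = ln 2 / 9.77 = 0.0709465 per minute.
By memorylessness, E[X | X > 21.8] = 21.8 + 1/λ = 21.8 + 14.0951 = 35.8951 minutes.

35.9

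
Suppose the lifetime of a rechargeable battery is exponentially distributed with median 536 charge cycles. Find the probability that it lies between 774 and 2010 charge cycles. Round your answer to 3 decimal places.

0.293

For an exponential, median = ln(2)/λ, so λ = ln 2 / 536 = 0.00129319 per charge cycle.
P(774 < X < 2010) = e^(−λ·774) − e^(−λ·2010) = 0.36754 − 0.07433 ≈ 0.293.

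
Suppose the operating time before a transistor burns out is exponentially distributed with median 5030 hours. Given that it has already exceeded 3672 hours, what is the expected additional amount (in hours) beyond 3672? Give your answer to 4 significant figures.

For an exponential, median = ln(2)/λ, so λ = ln 2 / 5030 = 0.000137803 per hour.
By memorylessness, the remaining amount past any threshold is again Exp(λ) with mean 1/λ = 7256.76 hours.

7257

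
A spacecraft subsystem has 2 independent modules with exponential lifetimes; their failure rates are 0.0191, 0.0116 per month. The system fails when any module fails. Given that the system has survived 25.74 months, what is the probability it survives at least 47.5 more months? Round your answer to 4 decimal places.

Time to first failure ~ Exp(Σλ) with Σλ = 0.0307.
By memorylessness, P(T > 25.74+47.5 | T > 25.74) = P(T > 47.5) = e^(−0.0307·47.5) ≈ 0.2326.

0.2326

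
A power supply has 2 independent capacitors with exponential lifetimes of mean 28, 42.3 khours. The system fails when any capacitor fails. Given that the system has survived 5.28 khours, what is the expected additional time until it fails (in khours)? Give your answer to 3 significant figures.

16.8

First-failure rate Σλ = 1/28 + 1/42.3 = 0.0593549.
By memorylessness the expected residual is 1/Σλ = 16.8478 khours, regardless of the 5.28 already elapsed.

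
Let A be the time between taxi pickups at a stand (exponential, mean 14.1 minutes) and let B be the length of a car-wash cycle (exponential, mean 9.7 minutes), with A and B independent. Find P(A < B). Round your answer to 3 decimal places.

0.408

λ_1 = 1/14.1 = 0.070922, λ_2 = 1/9.7 = 0.103093.
For independent exponentials, P(A < B) = λ_1/(λ_1+λ_2) = 0.070922/0.174015 ≈ 0.408.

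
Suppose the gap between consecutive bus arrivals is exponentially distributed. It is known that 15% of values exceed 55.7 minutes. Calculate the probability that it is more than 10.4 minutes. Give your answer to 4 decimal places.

e^(−λ·55.7) = 0.15 ⇒ λ = −ln(0.15)/55.7 = 0.0340596.
P(X > 10.4) = e^(−0.0340596·10.4) = e^(−0.35422) ≈ 0.7017.

0.7017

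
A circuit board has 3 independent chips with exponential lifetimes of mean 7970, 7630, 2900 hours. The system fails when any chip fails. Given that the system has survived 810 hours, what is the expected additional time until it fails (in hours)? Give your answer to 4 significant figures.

First-failure rate Σλ = 1/7970 + 1/7630 + 1/2900 = 0.00060136.
By memorylessness the expected residual is 1/Σλ = 1662.9 hours, regardless of the 810 already elapsed.

1663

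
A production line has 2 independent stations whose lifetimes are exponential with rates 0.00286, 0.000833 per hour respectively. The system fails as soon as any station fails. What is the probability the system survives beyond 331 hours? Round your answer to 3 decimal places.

The time to first failure is exponential with rate Σλ = 0.00286 + 0.000833 = 0.003693.
P(min > 331) = e^(−0.003693·331) = e^(−1.2224) ≈ 0.295.

0.295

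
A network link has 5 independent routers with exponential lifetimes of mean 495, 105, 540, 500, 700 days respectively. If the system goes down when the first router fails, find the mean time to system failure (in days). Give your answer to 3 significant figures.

59.4

The first failure time is exponential with rate Σλ_i = 1/495 + 1/105 + 1/540 + 1/500 + 1/700 = 0.0168244 per day.
E[min] = 1/Σλ = 1/0.0168244 = 59.4374 days.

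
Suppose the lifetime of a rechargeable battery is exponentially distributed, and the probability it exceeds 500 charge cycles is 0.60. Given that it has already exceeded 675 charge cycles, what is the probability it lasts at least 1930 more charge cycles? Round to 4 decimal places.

0.1392

From e^(−λ·500) = 0.60, λ = −ln(0.60)/500 = 0.00102165.
Memoryless: P(X > 675+1930 | X > 675) = P(X > 1930) = e^(−0.00102165·1930) ≈ 0.1392.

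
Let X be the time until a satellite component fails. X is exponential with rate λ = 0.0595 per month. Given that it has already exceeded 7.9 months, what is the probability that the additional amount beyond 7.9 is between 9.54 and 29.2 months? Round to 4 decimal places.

0.3909

Memoryless: the residual past 7.9 is again Exp(λ).
P(9.54 < residual < 29.2) = e^(−λ·9.54) − e^(−λ·29.2) = 0.56687 − 0.17598 ≈ 0.3909.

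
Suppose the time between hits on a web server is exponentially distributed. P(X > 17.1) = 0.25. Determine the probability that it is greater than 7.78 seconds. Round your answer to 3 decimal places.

0.532

e^(−λ·17.1) = 0.25 ⇒ λ = −ln(0.25)/17.1 = 0.0810698.
P(X > 7.78) = e^(−0.0810698·7.78) = e^(−0.63072) ≈ 0.532.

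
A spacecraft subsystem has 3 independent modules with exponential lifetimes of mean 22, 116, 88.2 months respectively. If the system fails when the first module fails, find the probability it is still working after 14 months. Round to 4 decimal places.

0.4002

The first failure time is exponential with rate Σλ_i = 1/22 + 1/116 + 1/88.2 = 0.0654131 per month.
P(min > 14) = e^(−0.0654131·14) = e^(−0.91578) ≈ 0.4002.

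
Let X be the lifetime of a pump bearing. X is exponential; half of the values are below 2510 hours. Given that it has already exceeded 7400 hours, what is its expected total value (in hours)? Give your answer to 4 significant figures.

For an exponential, median = ln(2)/λ, so λ = ln 2 / 2510 = 0.000276154 per hour.
By memorylessness, E[X | X > 7400] = 7400 + 1/λ = 7400 + 3621.16 = 11021.2 hours.

11020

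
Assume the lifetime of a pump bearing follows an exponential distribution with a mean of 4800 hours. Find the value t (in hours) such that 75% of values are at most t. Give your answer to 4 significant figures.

The rate is λ = 1/4800 = 0.000208333 per hour.
Set 1 − e^(−λt) = 0.75, so t = −ln(0.25)/λ = 1.3863/0.000208333 ≈ 6654.21 hours.

6654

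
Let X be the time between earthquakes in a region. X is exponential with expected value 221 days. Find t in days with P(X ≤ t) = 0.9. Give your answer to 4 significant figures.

508.9

The rate is λ = 1/221 = 0.00452489 per day.
Set 1 − e^(−λt) = 0.9, so t = −ln(0.1)/λ = 2.3026/0.00452489 ≈ 508.871 days.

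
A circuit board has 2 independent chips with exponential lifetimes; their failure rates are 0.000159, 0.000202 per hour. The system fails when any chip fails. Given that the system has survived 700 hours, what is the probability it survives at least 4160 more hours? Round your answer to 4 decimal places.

0.2227

Time to first failure ~ Exp(Σλ) with Σλ = 0.000361.
By memorylessness, P(T > 700+4160 | T > 700) = P(T > 4160) = e^(−0.000361·4160) ≈ 0.2227.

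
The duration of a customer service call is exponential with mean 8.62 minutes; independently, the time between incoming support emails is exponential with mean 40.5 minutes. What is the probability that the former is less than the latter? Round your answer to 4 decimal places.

λ_1 = 1/8.62 = 0.116009, λ_2 = 1/40.5 = 0.0246914.
For independent exponentials, P(the former < the latter) = λ_1/(λ_1+λ_2) = 0.116009/0.140701 ≈ 0.8245.

0.8245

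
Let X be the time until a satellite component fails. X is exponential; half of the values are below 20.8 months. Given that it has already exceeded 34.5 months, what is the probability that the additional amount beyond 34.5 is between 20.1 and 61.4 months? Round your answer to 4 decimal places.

For an exponential, median = ln(2)/λ, so λ = ln 2 / 20.8 = 0.0333244 per month.
Memoryless: the residual past 34.5 is again Exp(λ).
P(20.1 < residual < 61.4) = e^(−λ·20.1) − e^(−λ·61.4) = 0.51180 − 0.12924 ≈ 0.3826.

0.3826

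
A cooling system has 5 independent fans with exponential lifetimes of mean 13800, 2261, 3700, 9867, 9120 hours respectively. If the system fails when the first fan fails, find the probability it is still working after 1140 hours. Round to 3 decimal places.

The first failure time is exponential with rate Σλ_i = 1/13800 + 1/2261 + 1/3700 + 1/9867 + 1/9120 = 0.000996013 per hour.
P(min > 1140) = e^(−0.000996013·1140) = e^(−1.1355) ≈ 0.321.

0.321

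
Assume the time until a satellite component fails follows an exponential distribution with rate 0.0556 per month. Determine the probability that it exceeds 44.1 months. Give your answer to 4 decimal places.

0.0861

P(X > 44.1) = e^(−λ·44.1) = e^(−2.452) ≈ 0.0861.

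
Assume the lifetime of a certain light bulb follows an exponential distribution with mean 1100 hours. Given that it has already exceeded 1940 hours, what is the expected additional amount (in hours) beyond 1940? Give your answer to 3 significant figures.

The rate is λ = 1/1100 = 0.000909091 per hour.
By memorylessness, the remaining amount past any threshold is again Exp(λ) with mean 1/λ = 1100 hours.

1100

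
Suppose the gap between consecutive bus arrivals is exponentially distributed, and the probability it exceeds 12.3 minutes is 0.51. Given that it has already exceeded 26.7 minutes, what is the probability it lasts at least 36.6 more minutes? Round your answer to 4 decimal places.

From e^(−λ·12.3) = 0.51, λ = −ln(0.51)/12.3 = 0.0547435.
Memoryless: P(X > 26.7+36.6 | X > 26.7) = P(X > 36.6) = e^(−0.0547435·36.6) ≈ 0.1348.

0.1348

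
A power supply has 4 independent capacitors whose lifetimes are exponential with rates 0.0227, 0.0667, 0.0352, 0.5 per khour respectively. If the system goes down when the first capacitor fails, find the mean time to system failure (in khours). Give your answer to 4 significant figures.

The time to first failure is exponential with rate Σλ = 0.0227 + 0.0667 + 0.0352 + 0.5 = 0.6246.
E[min] = 1/Σλ = 1/0.6246 = 1.60102 khours.

1.601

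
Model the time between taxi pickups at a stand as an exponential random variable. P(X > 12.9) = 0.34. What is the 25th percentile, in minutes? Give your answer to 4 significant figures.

3.440

e^(−λ·12.9) = 0.34 ⇒ λ = −ln(0.34)/12.9 = 0.0836287.
25th percentile: 1 − e^(−λt) = 0.25, t = −ln(0.75)/λ = 3.43999 minutes.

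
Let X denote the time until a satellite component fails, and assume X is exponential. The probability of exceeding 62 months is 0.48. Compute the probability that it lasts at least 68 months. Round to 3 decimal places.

e^(−λ·62) = 0.48 ⇒ λ = −ln(0.48)/62 = 0.0118382.
P(X > 68) = e^(−0.0118382·68) = e^(−0.805) ≈ 0.447.

0.447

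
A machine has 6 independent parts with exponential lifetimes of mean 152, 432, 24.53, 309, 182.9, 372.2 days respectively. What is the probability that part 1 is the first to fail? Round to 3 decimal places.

Rates: λ_i = 1/mean_i → 0.00657895, 0.00231481, 0.0407664, 0.00323625, 0.00546747, 0.00268673; Σλ = 0.0610506.
P(part 1 first) = λ_1/Σλ = 0.00657895/0.0610506 ≈ 0.108.

0.108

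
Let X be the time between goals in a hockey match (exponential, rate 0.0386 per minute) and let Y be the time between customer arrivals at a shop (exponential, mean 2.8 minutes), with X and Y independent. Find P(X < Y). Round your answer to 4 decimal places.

0.0975

λ_1 = 0.0386, λ_2 = 1/2.8 = 0.357143.
For independent exponentials, P(X < Y) = λ_1/(λ_1+λ_2) = 0.0386/0.395743 ≈ 0.0975.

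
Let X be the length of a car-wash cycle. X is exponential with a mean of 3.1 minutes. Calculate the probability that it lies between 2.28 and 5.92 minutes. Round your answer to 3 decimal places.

The rate is λ = 1/3.1 = 0.322581 per minute.
P(2.28 < X < 5.92) = e^(−λ·2.28) − e^(−λ·5.92) = 0.47927 − 0.14813 ≈ 0.331.

0.331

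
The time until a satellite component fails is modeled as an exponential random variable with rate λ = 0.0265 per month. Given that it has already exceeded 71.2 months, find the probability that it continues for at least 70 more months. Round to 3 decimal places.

0.156

The exponential is memoryless, so the remaining time is again Exp(λ): the condition X > 71.2 is irrelevant.
P(X > 70) = e^(−1.855) ≈ 0.156.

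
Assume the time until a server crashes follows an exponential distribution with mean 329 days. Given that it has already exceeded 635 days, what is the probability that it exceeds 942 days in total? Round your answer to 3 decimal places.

0.393

The rate is λ = 1/329 = 0.00303951 per day.
The exponential is memoryless, so the remaining time is again Exp(λ): the condition X > 635 is irrelevant.
P(X > 307) = e^(−0.93313) ≈ 0.393.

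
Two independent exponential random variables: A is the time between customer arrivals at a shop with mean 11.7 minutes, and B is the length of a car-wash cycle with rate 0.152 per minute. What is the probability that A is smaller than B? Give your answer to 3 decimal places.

0.360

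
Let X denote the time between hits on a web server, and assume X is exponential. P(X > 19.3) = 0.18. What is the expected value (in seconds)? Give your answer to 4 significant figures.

e^(−λ·19.3) = 0.18 ⇒ λ = −ln(0.18)/19.3 = 0.0888497.
Mean = 1/λ = 11.255 seconds.

11.25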